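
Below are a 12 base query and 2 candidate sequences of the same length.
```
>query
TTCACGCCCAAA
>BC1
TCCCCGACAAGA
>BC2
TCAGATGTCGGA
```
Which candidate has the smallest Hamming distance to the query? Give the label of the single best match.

BC1

BC1 differs at 5 bases; BC2 differs at 9 bases. The closest is BC1.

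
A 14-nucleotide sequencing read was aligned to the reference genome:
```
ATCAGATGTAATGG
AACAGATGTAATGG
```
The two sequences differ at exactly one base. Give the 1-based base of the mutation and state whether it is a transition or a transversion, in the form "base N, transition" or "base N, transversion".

base 2, transversion

The sequences differ only at base 2: T→A (pyrimidine→purine), a transversion.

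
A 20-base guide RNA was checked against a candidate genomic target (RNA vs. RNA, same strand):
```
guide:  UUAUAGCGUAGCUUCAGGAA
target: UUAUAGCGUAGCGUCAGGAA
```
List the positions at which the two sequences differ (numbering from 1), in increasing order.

13

Differences at position 13 (U→G).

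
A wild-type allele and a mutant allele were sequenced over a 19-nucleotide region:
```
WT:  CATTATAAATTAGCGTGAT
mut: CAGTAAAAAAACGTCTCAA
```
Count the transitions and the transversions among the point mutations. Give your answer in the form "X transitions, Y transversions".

1 transition, 8 transversions

Transitions (purine↔purine or pyrimidine↔pyrimidine): 14 C→T.
Transversions (purine↔pyrimidine): 3 T→G, 6 T→A, 10 T→A, 11 T→A, 12 A→C, 15 G→C, 17 G→C, 19 T→A.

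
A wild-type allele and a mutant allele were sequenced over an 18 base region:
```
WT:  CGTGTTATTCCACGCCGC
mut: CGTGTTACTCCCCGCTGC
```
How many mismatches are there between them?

3

Mismatches (1-based): site 8: T→C; site 12: A→C; site 16: C→T.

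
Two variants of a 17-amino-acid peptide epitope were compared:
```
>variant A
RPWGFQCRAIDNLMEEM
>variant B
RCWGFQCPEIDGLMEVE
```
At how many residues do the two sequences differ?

6

Mismatches (1-based): residue 2: P→C; residue 8: R→P; residue 9: A→E; residue 12: N→G; residue 16: E→V; residue 17: M→E.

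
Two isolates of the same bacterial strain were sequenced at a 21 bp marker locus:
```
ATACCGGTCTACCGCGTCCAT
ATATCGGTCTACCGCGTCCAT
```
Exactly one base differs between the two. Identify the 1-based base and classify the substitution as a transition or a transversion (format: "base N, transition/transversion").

The sequences differ only at base 4: C→T (pyrimidine→pyrimidine), a transition.

base 4, transition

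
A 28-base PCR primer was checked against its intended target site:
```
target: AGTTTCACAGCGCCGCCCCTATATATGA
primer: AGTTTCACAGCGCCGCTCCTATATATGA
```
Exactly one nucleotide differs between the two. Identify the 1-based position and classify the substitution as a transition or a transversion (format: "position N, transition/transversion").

position 17, transition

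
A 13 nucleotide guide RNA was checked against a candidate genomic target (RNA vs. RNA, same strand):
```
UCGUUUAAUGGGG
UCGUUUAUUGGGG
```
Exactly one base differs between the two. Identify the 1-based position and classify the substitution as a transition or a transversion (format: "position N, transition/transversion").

The sequences differ only at position 8: A→U (purine→pyrimidine), a transversion.

position 8, transversion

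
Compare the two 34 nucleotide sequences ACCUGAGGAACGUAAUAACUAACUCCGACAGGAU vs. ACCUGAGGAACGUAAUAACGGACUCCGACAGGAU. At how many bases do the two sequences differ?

Mismatches (1-based): base 20: U→G; base 21: A→G.

2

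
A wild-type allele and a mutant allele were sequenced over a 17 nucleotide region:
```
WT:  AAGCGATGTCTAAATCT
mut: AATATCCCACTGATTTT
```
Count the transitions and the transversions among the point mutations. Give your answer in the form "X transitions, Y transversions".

3 transitions, 7 transversions

Transitions (purine↔purine or pyrimidine↔pyrimidine): 7 T→C, 12 A→G, 16 C→T.
Transversions (purine↔pyrimidine): 3 G→T, 4 C→A, 5 G→T, 6 A→C, 8 G→C, 9 T→A, 14 A→T.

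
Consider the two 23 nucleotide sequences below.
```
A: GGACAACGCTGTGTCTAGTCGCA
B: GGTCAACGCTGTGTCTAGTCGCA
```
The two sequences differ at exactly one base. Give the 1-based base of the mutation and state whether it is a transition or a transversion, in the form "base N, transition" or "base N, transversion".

Base 3 changes A→T. A is a purine and T is a pyrimidine, so this is a transversion.

base 3, transversion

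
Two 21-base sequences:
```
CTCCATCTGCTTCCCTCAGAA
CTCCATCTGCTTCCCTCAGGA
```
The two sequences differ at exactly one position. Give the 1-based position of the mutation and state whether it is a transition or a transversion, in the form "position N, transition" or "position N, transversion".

The sequences differ only at position 20: A→G (purine→purine), a transition.

position 20, transition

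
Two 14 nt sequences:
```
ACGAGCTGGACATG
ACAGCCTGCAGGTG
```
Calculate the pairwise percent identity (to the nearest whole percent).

57%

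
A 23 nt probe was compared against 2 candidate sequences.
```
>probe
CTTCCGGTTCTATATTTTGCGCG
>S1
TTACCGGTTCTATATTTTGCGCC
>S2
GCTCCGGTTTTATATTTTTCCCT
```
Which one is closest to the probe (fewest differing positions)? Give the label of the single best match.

S1 differs at 3 positions; S2 differs at 6 positions. The closest is S1.

S1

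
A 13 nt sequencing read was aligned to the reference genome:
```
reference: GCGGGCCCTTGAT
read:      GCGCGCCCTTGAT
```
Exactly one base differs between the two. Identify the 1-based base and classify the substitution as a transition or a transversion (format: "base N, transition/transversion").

base 4, transversion

The sequences differ only at base 4: G→C (purine→pyrimidine), a transversion.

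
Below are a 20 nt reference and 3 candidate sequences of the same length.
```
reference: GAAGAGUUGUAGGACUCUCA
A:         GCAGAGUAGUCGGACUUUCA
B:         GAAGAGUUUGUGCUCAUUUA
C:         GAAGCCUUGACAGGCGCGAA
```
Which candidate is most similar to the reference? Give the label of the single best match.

A differs at 4 bases; B differs at 8 bases; C differs at 9 bases. The closest is A.

A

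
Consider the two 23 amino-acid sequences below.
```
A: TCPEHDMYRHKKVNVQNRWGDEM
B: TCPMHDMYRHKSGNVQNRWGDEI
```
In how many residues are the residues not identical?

4

Mismatches (1-based): residue 4: E→M; residue 12: K→S; residue 13: V→G; residue 23: M→I.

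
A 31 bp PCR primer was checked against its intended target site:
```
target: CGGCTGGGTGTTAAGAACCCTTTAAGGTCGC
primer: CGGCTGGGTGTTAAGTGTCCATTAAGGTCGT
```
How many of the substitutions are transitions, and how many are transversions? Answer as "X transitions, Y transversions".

Mismatches (1-based):
base 16: A→T (purine→pyrimidine, transversion)
base 17: A→G (purine→purine, transition)
base 18: C→T (pyrimidine→pyrimidine, transition)
base 21: T→A (pyrimidine→purine, transversion)
base 31: C→T (pyrimidine→pyrimidine, transition)

3 transitions, 2 transversions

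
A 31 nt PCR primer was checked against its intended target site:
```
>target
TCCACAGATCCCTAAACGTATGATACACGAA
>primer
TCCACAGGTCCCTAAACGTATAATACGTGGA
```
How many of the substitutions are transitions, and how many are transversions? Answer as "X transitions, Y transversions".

5 transitions, 0 transversions

Mismatches (1-based):
position 8: A→G (purine→purine, transition)
position 22: G→A (purine→purine, transition)
position 27: A→G (purine→purine, transition)
position 28: C→T (pyrimidine→pyrimidine, transition)
position 30: A→G (purine→purine, transition)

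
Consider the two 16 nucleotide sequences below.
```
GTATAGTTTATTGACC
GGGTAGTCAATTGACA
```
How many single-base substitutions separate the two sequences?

5

Comparing position by position, 5 positions differ: 2 (T/G), 3 (A/G), 8 (T/C), 9 (T/A), 16 (C/A).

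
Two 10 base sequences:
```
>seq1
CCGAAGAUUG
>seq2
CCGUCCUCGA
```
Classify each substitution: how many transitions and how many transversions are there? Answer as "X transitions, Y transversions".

Mismatches (1-based):
position 4: A→U (purine→pyrimidine, transversion)
position 5: A→C (purine→pyrimidine, transversion)
position 6: G→C (purine→pyrimidine, transversion)
position 7: A→U (purine→pyrimidine, transversion)
position 8: U→C (pyrimidine→pyrimidine, transition)
position 9: U→G (pyrimidine→purine, transversion)
position 10: G→A (purine→purine, transition)

2 transitions, 5 transversions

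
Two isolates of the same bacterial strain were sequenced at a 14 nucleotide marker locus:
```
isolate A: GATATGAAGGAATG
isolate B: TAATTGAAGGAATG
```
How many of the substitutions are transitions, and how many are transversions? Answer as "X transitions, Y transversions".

0 transitions, 3 transversions

Transitions (purine↔purine or pyrimidine↔pyrimidine): none.
Transversions (purine↔pyrimidine): 1 G→T, 3 T→A, 4 A→T.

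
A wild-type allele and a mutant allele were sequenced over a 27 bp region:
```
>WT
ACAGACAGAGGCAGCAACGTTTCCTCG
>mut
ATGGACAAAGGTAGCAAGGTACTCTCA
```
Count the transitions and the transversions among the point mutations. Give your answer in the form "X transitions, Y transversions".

7 transitions, 2 transversions

Mismatches (1-based):
base 2: C→T (pyrimidine→pyrimidine, transition)
base 3: A→G (purine→purine, transition)
base 8: G→A (purine→purine, transition)
base 12: C→T (pyrimidine→pyrimidine, transition)
base 18: C→G (pyrimidine→purine, transversion)
base 21: T→A (pyrimidine→purine, transversion)
base 22: T→C (pyrimidine→pyrimidine, transition)
base 23: C→T (pyrimidine→pyrimidine, transition)
base 27: G→A (purine→purine, transition)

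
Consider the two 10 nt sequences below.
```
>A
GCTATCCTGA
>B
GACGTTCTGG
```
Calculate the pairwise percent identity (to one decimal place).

50.0%

Mismatches at positions 2, 3, 4, 6, 10 (1-based): 5 of 10.
Identical positions: 5/10 = 50% → 50.0%.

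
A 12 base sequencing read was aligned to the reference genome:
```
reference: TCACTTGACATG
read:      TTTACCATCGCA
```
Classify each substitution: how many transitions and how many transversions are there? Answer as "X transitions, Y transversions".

7 transitions, 3 transversions

Mismatches (1-based):
base 2: C→T (pyrimidine→pyrimidine, transition)
base 3: A→T (purine→pyrimidine, transversion)
base 4: C→A (pyrimidine→purine, transversion)
base 5: T→C (pyrimidine→pyrimidine, transition)
base 6: T→C (pyrimidine→pyrimidine, transition)
base 7: G→A (purine→purine, transition)
base 8: A→T (purine→pyrimidine, transversion)
base 10: A→G (purine→purine, transition)
base 11: T→C (pyrimidine→pyrimidine, transition)
base 12: G→A (purine→purine, transition)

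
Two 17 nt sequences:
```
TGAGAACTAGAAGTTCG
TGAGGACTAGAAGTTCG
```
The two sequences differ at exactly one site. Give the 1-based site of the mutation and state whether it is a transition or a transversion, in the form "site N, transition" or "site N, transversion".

site 5, transition

Site 5 changes A→G. A is a purine and G is a purine, so this is a transition.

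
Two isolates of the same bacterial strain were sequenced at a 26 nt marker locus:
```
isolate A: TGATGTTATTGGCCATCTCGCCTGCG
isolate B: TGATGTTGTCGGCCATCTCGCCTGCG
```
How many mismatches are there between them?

Comparing position by position, 2 sites differ: 8 (A/G), 10 (T/C).

2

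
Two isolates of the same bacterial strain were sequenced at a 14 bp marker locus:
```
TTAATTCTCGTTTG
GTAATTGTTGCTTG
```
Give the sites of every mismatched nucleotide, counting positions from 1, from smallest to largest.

1, 7, 9, 11

Differences at site 1 (T→G), site 7 (C→G), site 9 (C→T), site 11 (T→C).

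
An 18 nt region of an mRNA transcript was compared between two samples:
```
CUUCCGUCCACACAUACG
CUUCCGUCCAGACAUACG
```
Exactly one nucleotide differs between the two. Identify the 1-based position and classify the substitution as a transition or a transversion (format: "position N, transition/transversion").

The sequences differ only at position 11: C→G (pyrimidine→purine), a transversion.

position 11, transversion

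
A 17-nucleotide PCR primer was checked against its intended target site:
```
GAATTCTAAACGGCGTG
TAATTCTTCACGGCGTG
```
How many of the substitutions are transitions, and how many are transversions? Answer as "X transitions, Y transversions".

Mismatches (1-based):
position 1: G→T (purine→pyrimidine, transversion)
position 8: A→T (purine→pyrimidine, transversion)
position 9: A→C (purine→pyrimidine, transversion)

0 transitions, 3 transversions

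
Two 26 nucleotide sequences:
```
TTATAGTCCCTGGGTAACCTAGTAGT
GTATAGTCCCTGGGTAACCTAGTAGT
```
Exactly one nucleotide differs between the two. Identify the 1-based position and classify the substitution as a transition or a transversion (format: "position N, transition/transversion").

Position 1 changes T→G. T is a pyrimidine and G is a purine, so this is a transversion.

position 1, transversion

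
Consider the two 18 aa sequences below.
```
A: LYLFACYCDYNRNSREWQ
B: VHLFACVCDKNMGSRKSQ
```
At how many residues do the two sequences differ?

Comparing position by position, 8 residues differ: 1 (L/V), 2 (Y/H), 7 (Y/V), 10 (Y/K), 12 (R/M), 13 (N/G), 16 (E/K), 17 (W/S).

8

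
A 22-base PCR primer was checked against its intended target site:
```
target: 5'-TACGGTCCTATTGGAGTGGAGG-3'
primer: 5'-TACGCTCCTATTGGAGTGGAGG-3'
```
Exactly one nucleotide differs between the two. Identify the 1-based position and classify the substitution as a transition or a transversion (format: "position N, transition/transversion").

position 5, transversion

Position 5 changes G→C. G is a purine and C is a pyrimidine, so this is a transversion.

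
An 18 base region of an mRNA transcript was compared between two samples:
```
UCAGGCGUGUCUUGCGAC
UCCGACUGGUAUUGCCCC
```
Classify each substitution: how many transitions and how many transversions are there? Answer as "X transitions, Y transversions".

1 transition, 6 transversions

Transitions (purine↔purine or pyrimidine↔pyrimidine): 5 G→A.
Transversions (purine↔pyrimidine): 3 A→C, 7 G→U, 8 U→G, 11 C→A, 16 G→C, 17 A→C.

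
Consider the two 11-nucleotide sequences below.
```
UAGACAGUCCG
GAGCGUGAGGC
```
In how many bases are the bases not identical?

8

Comparing position by position, 8 bases differ: 1 (U/G), 4 (A/C), 5 (C/G), 6 (A/U), 8 (U/A), 9 (C/G), 10 (C/G), 11 (G/C).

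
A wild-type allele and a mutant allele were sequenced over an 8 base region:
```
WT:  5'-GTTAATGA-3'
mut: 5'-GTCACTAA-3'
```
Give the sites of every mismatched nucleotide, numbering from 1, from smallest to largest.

Differences at site 3 (T→C), site 5 (A→C), site 7 (G→A).

3, 5, 7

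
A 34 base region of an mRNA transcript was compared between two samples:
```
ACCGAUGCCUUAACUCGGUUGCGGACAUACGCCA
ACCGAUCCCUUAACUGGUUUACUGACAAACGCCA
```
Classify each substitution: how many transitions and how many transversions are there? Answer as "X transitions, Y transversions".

1 transition, 5 transversions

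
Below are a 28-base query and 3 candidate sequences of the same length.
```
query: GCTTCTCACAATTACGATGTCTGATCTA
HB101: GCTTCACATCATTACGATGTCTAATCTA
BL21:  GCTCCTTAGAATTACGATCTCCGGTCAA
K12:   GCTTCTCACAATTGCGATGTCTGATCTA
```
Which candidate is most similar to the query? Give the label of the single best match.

K12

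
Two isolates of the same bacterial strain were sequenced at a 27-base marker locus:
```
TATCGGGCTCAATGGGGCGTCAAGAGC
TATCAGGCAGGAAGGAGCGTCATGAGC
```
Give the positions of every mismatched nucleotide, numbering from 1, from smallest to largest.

5, 9, 10, 11, 13, 16, 23

Differences at position 5 (G→A), position 9 (T→A), position 10 (C→G), position 11 (A→G), position 13 (T→A), position 16 (G→A), position 23 (A→T).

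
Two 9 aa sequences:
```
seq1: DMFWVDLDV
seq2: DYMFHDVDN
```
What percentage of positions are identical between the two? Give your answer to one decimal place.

33.3%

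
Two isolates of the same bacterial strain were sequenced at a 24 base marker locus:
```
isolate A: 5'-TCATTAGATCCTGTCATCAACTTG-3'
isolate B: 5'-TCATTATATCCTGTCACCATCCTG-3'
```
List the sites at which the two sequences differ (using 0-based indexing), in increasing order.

6, 16, 19, 21

Scanning 0-based: 6: G/T; 16: T/C; 19: A/T; 21: T/C.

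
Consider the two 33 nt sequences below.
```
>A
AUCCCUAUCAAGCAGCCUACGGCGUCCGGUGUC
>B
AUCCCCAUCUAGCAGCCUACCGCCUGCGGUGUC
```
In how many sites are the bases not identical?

The sequences differ at sites 6, 10, 21, 24, 26 (1-based) — 5 in total.

5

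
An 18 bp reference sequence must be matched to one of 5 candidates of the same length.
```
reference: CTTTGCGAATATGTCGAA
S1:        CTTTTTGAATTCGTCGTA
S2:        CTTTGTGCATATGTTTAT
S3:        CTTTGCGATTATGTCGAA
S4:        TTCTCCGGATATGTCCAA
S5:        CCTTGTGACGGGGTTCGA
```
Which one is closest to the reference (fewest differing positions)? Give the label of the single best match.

S1 differs at 5 positions; S2 differs at 5 positions; S3 differs at 1 position; S4 differs at 5 positions; S5 differs at 9 positions. The closest is S3.

S3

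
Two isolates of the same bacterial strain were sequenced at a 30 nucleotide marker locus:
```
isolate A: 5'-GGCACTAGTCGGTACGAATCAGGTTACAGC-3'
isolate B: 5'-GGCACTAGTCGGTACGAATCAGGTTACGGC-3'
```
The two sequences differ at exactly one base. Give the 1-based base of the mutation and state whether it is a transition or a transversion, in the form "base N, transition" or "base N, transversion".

base 28, transition

The sequences differ only at base 28: A→G (purine→purine), a transition.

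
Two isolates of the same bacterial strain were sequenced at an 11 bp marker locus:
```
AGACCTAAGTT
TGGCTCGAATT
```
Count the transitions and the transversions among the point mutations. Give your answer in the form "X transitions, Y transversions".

Transitions (purine↔purine or pyrimidine↔pyrimidine): 3 A→G, 5 C→T, 6 T→C, 7 A→G, 9 G→A.
Transversions (purine↔pyrimidine): 1 A→T.

5 transitions, 1 transversion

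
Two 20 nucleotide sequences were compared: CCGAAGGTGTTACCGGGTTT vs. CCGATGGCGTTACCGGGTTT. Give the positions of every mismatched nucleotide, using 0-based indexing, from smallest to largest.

4, 7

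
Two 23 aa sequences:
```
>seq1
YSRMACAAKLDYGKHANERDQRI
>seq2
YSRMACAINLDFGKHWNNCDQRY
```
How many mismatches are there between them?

7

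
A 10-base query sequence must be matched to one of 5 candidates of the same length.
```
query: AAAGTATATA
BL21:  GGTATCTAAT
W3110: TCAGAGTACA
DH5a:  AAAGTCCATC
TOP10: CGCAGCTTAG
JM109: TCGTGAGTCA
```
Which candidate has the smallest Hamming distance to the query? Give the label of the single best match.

DH5a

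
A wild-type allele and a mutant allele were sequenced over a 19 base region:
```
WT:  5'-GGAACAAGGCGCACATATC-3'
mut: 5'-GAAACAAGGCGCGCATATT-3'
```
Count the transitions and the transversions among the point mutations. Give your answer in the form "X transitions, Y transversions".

Transitions (purine↔purine or pyrimidine↔pyrimidine): 2 G→A, 13 A→G, 19 C→T.
Transversions (purine↔pyrimidine): none.

3 transitions, 0 transversions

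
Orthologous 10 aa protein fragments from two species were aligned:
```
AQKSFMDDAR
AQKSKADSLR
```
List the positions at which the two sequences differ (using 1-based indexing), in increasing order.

5, 6, 8, 9

Differences at position 5 (F→K), position 6 (M→A), position 8 (D→S), position 9 (A→L).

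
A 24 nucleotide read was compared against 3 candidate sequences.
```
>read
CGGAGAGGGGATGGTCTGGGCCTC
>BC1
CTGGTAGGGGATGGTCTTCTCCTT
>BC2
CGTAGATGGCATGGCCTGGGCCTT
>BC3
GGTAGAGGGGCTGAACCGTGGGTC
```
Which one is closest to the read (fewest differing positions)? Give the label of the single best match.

BC2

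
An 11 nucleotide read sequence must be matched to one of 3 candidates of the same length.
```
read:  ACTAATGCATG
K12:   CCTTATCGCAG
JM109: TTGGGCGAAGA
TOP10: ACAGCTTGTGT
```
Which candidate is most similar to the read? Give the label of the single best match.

K12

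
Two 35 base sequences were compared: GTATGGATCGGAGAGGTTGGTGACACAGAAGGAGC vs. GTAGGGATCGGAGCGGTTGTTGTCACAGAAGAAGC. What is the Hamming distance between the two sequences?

Comparing position by position, 5 sites differ: 4 (T/G), 14 (A/C), 20 (G/T), 23 (A/T), 32 (G/A).

5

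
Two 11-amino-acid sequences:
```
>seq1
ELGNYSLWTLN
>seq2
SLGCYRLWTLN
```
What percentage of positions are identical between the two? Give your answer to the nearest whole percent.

3 positions differ (1, 4, 6), so 8 of 11 match: 8/11 = 72.73%.

73%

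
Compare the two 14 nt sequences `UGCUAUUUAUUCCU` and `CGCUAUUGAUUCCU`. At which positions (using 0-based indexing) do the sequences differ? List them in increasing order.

0, 7

Scanning 0-based: 0: U/C; 7: U/G.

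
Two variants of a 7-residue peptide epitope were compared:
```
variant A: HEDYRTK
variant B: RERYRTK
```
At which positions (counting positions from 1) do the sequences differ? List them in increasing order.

1, 3

Differences at position 1 (H→R), position 3 (D→R).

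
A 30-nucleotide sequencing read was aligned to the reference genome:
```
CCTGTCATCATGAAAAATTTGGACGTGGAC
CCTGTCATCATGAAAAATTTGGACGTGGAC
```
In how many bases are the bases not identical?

No positions differ; the sequences are identical.

0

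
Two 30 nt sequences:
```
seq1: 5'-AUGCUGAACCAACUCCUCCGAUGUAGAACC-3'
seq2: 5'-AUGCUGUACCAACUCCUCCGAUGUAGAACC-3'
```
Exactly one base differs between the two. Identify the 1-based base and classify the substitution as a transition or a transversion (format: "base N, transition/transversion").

base 7, transversion

Base 7 changes A→U. A is a purine and U is a pyrimidine, so this is a transversion.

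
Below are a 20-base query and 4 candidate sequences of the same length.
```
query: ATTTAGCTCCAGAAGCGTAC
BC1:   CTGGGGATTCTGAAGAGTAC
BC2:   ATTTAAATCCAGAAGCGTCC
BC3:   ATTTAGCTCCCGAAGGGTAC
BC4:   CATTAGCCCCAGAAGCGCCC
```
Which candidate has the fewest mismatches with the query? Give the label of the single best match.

BC1 differs at 8 sites; BC2 differs at 3 sites; BC3 differs at 2 sites; BC4 differs at 5 sites. The closest is BC3.

BC3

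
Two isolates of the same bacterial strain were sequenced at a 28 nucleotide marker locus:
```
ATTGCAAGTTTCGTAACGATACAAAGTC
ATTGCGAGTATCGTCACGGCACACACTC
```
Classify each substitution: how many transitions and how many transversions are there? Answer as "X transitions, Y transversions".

Transitions (purine↔purine or pyrimidine↔pyrimidine): 6 A→G, 19 A→G, 20 T→C.
Transversions (purine↔pyrimidine): 10 T→A, 15 A→C, 24 A→C, 26 G→C.

3 transitions, 4 transversions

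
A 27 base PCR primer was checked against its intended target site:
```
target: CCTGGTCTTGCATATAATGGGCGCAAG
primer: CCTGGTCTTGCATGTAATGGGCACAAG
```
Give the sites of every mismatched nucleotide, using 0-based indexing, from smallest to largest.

Scanning 0-based: 13: A/G; 22: G/A.

13, 22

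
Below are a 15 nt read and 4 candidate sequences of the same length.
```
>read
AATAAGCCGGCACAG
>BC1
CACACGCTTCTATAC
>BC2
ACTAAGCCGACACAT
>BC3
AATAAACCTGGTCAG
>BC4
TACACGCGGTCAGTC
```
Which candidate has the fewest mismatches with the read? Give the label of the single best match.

BC1 differs at 9 positions; BC2 differs at 3 positions; BC3 differs at 4 positions; BC4 differs at 8 positions. The closest is BC2.

BC2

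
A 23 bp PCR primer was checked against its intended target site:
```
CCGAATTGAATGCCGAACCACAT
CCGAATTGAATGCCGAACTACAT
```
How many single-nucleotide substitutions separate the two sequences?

1

The sequences differ at sites 19 (1-based) — 1 in total.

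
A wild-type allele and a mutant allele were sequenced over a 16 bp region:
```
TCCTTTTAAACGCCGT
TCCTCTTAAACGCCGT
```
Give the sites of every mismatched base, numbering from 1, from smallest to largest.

Differences at site 5 (T→C).

5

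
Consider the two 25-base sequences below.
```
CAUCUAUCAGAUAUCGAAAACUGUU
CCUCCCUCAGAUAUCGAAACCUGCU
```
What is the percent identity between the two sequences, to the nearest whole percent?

Mismatches at positions 2, 5, 6, 20, 24 (1-based): 5 of 25.
Identical positions: 20/25 = 80% → 80%.

80%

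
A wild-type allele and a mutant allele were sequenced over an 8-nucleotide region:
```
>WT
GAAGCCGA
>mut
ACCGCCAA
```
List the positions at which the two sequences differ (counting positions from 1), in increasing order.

1, 2, 3, 7

Scanning 1-based: 1: G/A; 2: A/C; 3: A/C; 7: G/A.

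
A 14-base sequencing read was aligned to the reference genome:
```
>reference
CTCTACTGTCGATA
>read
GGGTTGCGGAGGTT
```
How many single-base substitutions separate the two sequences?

Comparing position by position, 10 bases differ: 1 (C/G), 2 (T/G), 3 (C/G), 5 (A/T), 6 (C/G), 7 (T/C), 9 (T/G), 10 (C/A), 12 (A/G), 14 (A/T).

10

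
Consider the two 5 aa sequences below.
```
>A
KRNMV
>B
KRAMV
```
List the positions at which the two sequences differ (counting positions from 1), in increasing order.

3

Scanning 1-based: 3: N/A.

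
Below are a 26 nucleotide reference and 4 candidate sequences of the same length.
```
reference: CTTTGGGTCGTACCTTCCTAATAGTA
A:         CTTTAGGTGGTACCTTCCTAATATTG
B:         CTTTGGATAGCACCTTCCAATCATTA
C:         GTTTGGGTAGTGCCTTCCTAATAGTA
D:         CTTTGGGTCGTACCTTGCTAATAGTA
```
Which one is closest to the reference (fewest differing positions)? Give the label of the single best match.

D

Hamming distances to reference — A: 4; B: 7; C: 3; D: 1.
Smallest is D with 1 mismatch.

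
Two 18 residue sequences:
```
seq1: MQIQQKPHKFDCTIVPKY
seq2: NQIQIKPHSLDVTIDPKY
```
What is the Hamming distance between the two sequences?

6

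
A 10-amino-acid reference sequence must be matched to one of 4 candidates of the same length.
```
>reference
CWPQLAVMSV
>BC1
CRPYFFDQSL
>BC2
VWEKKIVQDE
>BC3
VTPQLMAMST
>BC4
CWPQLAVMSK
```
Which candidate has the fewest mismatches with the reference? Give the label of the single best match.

BC1 differs at 7 residues; BC2 differs at 8 residues; BC3 differs at 5 residues; BC4 differs at 1 residue. The closest is BC4.

BC4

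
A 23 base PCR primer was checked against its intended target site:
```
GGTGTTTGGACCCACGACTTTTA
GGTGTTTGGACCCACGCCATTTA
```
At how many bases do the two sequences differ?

2

Mismatches (1-based): base 17: A→C; base 19: T→A.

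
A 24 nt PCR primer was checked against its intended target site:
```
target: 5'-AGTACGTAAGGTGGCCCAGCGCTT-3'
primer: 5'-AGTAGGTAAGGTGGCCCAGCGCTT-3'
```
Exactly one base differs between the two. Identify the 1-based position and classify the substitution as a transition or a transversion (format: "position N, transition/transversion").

Position 5 changes C→G. C is a pyrimidine and G is a purine, so this is a transversion.

position 5, transversion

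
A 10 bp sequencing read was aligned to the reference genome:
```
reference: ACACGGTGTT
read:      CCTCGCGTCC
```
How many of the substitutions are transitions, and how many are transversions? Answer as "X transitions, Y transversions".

2 transitions, 5 transversions

Transitions (purine↔purine or pyrimidine↔pyrimidine): 9 T→C, 10 T→C.
Transversions (purine↔pyrimidine): 1 A→C, 3 A→T, 6 G→C, 7 T→G, 8 G→T.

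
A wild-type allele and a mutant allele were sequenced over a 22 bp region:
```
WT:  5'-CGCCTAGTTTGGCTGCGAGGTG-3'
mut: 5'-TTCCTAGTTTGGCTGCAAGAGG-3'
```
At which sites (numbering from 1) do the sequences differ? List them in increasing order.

Scanning 1-based: 1: C/T; 2: G/T; 17: G/A; 20: G/A; 21: T/G.

1, 2, 17, 20, 21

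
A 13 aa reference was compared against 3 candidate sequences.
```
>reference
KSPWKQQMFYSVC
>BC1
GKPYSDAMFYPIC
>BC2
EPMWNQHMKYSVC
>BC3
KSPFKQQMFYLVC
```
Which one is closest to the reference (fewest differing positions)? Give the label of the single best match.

BC3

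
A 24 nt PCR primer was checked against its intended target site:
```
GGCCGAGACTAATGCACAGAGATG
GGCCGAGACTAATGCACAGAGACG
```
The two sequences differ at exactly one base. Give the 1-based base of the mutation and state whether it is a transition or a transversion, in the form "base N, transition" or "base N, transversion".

base 23, transition

Base 23 changes T→C. T is a pyrimidine and C is a pyrimidine, so this is a transition.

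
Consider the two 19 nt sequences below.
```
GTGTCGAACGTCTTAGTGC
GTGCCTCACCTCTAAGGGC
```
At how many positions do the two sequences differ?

6

Comparing position by position, 6 positions differ: 4 (T/C), 6 (G/T), 7 (A/C), 10 (G/C), 14 (T/A), 17 (T/G).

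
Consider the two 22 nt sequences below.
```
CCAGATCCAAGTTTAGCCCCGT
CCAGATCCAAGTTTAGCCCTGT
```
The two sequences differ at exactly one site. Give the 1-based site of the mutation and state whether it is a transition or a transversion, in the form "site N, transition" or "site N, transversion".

The sequences differ only at site 20: C→T (pyrimidine→pyrimidine), a transition.

site 20, transition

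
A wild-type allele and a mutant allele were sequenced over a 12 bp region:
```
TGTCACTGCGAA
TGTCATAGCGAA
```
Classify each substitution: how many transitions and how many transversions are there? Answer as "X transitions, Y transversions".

1 transition, 1 transversion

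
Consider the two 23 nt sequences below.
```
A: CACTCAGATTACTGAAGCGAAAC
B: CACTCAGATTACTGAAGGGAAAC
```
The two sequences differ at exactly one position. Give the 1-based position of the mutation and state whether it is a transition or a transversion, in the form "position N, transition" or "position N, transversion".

position 18, transversion

The sequences differ only at position 18: C→G (pyrimidine→purine), a transversion.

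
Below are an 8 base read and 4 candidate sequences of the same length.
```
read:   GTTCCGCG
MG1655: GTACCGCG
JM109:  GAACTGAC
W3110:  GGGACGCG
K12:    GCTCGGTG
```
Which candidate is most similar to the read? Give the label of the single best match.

MG1655

Hamming distances to read — MG1655: 1; JM109: 5; W3110: 3; K12: 3.
Smallest is MG1655 with 1 mismatch.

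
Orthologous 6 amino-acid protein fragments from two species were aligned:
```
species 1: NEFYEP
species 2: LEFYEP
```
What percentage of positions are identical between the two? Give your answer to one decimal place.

83.3%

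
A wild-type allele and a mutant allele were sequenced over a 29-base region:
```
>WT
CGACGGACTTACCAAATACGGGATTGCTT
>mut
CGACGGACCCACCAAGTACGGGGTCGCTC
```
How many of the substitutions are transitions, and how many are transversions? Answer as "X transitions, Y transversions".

Mismatches (1-based):
position 9: T→C (pyrimidine→pyrimidine, transition)
position 10: T→C (pyrimidine→pyrimidine, transition)
position 16: A→G (purine→purine, transition)
position 23: A→G (purine→purine, transition)
position 25: T→C (pyrimidine→pyrimidine, transition)
position 29: T→C (pyrimidine→pyrimidine, transition)

6 transitions, 0 transversions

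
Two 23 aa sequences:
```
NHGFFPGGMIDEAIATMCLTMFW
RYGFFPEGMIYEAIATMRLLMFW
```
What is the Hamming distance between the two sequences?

6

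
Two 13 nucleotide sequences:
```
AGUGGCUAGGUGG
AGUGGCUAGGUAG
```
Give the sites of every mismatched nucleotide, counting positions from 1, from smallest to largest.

12

Scanning 1-based: 12: G/A.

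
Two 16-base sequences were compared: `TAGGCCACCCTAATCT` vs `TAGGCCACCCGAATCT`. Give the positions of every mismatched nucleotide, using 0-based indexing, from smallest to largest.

Scanning 0-based: 10: T/G.

10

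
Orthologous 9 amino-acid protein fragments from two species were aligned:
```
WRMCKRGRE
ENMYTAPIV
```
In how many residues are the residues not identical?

8

Comparing position by position, 8 residues differ: 1 (W/E), 2 (R/N), 4 (C/Y), 5 (K/T), 6 (R/A), 7 (G/P), 8 (R/I), 9 (E/V).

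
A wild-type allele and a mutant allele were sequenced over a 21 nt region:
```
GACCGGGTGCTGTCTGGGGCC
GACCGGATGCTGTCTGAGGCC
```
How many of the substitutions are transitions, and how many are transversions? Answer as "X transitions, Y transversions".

2 transitions, 0 transversions

Transitions (purine↔purine or pyrimidine↔pyrimidine): 7 G→A, 17 G→A.
Transversions (purine↔pyrimidine): none.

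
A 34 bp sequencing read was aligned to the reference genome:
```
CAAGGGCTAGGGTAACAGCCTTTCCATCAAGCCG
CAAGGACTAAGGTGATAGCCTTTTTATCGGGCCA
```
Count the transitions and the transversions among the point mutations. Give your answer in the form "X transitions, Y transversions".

9 transitions, 0 transversions

Transitions (purine↔purine or pyrimidine↔pyrimidine): 6 G→A, 10 G→A, 14 A→G, 16 C→T, 24 C→T, 25 C→T, 29 A→G, 30 A→G, 34 G→A.
Transversions (purine↔pyrimidine): none.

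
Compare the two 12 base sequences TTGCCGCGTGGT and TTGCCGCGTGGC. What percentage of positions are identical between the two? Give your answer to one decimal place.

Mismatch at position 12 (1-based): 1 of 12.
Identical positions: 11/12 = 91.67% → 91.7%.

91.7%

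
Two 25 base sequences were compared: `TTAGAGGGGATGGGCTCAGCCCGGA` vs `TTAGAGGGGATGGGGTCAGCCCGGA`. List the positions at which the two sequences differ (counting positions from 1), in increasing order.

Scanning 1-based: 15: C/G.

15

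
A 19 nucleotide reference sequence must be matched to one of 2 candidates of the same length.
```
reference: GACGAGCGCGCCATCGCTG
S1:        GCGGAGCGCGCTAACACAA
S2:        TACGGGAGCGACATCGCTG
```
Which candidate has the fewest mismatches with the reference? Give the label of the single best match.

S1 differs at 7 bases; S2 differs at 4 bases. The closest is S2.

S2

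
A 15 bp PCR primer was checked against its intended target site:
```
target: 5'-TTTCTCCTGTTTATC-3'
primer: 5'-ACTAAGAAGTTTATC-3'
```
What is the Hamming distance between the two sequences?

7

Mismatches (1-based): position 1: T→A; position 2: T→C; position 4: C→A; position 5: T→A; position 6: C→G; position 7: C→A; position 8: T→A.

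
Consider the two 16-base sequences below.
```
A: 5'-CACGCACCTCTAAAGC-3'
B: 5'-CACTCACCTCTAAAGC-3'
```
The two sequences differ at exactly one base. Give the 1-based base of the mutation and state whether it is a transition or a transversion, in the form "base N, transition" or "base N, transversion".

base 4, transversion

The sequences differ only at base 4: G→T (purine→pyrimidine), a transversion.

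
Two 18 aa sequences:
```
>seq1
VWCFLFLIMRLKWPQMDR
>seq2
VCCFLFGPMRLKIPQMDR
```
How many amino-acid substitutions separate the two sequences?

4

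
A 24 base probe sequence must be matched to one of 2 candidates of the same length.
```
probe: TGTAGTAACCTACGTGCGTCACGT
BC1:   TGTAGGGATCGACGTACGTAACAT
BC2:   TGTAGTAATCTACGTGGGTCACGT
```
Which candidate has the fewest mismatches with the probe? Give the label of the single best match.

BC1 differs at 7 sites; BC2 differs at 2 sites. The closest is BC2.

BC2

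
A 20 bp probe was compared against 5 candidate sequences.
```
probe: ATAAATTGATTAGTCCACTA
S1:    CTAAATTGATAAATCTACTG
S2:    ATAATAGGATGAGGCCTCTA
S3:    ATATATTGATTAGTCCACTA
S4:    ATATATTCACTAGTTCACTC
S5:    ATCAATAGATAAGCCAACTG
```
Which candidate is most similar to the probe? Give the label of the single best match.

S3

Hamming distances to probe — S1: 5; S2: 6; S3: 1; S4: 5; S5: 6.
Smallest is S3 with 1 mismatch.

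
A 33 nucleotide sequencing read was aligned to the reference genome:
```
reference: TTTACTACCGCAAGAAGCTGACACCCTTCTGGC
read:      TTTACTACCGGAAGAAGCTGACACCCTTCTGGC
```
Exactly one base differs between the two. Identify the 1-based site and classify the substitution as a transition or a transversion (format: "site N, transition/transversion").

Site 11 changes C→G. C is a pyrimidine and G is a purine, so this is a transversion.

site 11, transversion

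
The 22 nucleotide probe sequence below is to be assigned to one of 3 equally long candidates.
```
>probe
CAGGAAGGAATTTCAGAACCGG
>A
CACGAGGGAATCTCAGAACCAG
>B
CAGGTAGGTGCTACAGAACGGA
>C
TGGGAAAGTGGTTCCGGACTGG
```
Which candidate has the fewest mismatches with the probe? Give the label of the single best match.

A

A differs at 4 sites; B differs at 7 sites; C differs at 9 sites. The closest is A.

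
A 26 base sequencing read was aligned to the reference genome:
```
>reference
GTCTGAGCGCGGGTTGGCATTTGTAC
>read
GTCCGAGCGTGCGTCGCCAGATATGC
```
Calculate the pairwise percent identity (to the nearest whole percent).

9 positions differ (4, 10, 12, 15, 17, 20, 21, 23, 25), so 17 of 26 match: 17/26 = 65.38%.

65%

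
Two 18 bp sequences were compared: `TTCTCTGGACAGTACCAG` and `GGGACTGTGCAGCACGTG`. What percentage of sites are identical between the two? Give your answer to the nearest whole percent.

Mismatches at positions 1, 2, 3, 4, 8, 9, 13, 16, 17 (1-based): 9 of 18.
Identical positions: 9/18 = 50% → 50%.

50%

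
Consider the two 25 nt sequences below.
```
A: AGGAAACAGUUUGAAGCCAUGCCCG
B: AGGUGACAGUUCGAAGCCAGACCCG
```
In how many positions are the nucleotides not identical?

5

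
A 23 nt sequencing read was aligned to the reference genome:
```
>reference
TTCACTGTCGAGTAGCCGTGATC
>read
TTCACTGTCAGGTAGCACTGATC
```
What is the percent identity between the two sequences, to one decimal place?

82.6%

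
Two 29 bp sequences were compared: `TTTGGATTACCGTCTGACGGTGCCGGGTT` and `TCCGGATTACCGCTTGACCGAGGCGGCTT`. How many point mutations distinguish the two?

8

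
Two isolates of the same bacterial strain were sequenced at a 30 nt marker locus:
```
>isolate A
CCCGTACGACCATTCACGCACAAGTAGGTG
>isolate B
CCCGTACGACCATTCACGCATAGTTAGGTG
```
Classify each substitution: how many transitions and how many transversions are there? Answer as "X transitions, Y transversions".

2 transitions, 1 transversion

Mismatches (1-based):
base 21: C→T (pyrimidine→pyrimidine, transition)
base 23: A→G (purine→purine, transition)
base 24: G→T (purine→pyrimidine, transversion)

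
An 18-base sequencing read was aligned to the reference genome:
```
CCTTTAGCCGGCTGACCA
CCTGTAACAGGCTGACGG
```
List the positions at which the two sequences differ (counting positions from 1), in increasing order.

4, 7, 9, 17, 18

Scanning 1-based: 4: T/G; 7: G/A; 9: C/A; 17: C/G; 18: A/G.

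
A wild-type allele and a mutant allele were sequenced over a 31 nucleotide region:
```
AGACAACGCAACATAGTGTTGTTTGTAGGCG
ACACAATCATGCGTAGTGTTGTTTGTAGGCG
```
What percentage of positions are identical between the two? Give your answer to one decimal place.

77.4%

7 positions differ (2, 7, 8, 9, 10, 11, 13), so 24 of 31 match: 24/31 = 77.42%.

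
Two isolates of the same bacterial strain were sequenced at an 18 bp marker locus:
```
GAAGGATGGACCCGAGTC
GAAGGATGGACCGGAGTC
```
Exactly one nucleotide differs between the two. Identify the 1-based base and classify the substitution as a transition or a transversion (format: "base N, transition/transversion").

base 13, transversion

Base 13 changes C→G. C is a pyrimidine and G is a purine, so this is a transversion.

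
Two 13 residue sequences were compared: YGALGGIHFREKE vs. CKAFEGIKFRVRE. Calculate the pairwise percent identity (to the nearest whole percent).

46%

7 positions differ (1, 2, 4, 5, 8, 11, 12), so 6 of 13 match: 6/13 = 46.15%.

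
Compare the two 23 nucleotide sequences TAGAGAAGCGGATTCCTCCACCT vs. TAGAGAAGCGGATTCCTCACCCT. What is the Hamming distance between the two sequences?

2

Mismatches (1-based): position 19: C→A; position 20: A→C.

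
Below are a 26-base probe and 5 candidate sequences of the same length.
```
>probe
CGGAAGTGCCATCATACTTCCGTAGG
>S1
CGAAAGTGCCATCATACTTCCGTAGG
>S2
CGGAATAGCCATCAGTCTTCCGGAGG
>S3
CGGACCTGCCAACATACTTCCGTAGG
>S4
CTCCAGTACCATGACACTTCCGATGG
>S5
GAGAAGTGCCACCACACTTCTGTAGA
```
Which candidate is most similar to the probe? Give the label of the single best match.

S1 differs at 1 base; S2 differs at 5 bases; S3 differs at 3 bases; S4 differs at 8 bases; S5 differs at 6 bases. The closest is S1.

S1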